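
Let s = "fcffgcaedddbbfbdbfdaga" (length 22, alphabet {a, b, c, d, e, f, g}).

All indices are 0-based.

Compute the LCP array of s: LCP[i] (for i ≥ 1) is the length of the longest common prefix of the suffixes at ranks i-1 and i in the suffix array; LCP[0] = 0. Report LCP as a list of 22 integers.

rank→(start, suffix):
  0 → (21, 'a')
  1 → (6, 'aedddbbfbdbfdaga')
  2 → (19, 'aga')
  3 → (11, 'bbfbdbfdaga')
  4 → (14, 'bdbfdaga')
  5 → (12, 'bfbdbfdaga')
  6 → (16, 'bfdaga')
  7 → (5, 'caedddbbfbdbfdaga')
  8 → (1, 'cffgcaedddbbfbdbfdaga')
  9 → (18, 'daga')
  10 → (10, 'dbbfbdbfdaga')
  11 → (15, 'dbfdaga')
  12 → (9, 'ddbbfbdbfdaga')
  13 → (8, 'dddbbfbdbfdaga')
  14 → (7, 'edddbbfbdbfdaga')
  15 → (13, 'fbdbfdaga')
  16 → (0, 'fcffgcaedddbbfbdbfdaga')
  17 → (17, 'fdaga')
  18 → (2, 'ffgcaedddbbfbdbfdaga')
  19 → (3, 'fgcaedddbbfbdbfdaga')
  20 → (20, 'ga')
  21 → (4, 'gcaedddbbfbdbfdaga')

SA = [21, 6, 19, 11, 14, 12, 16, 5, 1, 18, 10, 15, 9, 8, 7, 13, 0, 17, 2, 3, 20, 4]
i: (SA[i-1],SA[i]) lcp shared
  1: (21,6) 1 'a'
  2: (6,19) 1 'a'
  3: (19,11) 0 ''
  4: (11,14) 1 'b'
  5: (14,12) 1 'b'
  6: (12,16) 2 'bf'
  7: (16,5) 0 ''
  8: (5,1) 1 'c'
  9: (1,18) 0 ''
  10: (18,10) 1 'd'
  11: (10,15) 2 'db'
  12: (15,9) 1 'd'
  13: (9,8) 2 'dd'
  14: (8,7) 0 ''
  15: (7,13) 0 ''
  16: (13,0) 1 'f'
  17: (0,17) 1 'f'
  18: (17,2) 1 'f'
  19: (2,3) 1 'f'
  20: (3,20) 0 ''
  21: (20,4) 1 'g'

[0, 1, 1, 0, 1, 1, 2, 0, 1, 0, 1, 2, 1, 2, 0, 0, 1, 1, 1, 1, 0, 1]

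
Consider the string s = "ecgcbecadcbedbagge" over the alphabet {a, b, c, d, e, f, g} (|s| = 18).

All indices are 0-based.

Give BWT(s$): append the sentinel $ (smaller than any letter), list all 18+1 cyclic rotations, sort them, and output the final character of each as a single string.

ecbdccegdeeagb$bcga

rank  rotation             last
    0  $ecgcbecadcbedbagge  e
    1  adcbedbagge$ecgcbec  c
    2  agge$ecgcbecadcbedb  b
    3  bagge$ecgcbecadcbed  d
    4  becadcbedbagge$ecgc  c
    5  bedbagge$ecgcbecadc  c
    6  cadcbedbagge$ecgcbe  e
    7  cbecadcbedbagge$ecg  g
    8  cbedbagge$ecgcbecad  d
    9  cgcbecadcbedbagge$e  e
   10  dbagge$ecgcbecadcbe  e
   11  dcbedbagge$ecgcbeca  a
   12  e$ecgcbecadcbedbagg  g
   13  ecadcbedbagge$ecgcb  b
   14  ecgcbecadcbedbagge$  $
   15  edbagge$ecgcbecadcb  b
   16  gcbecadcbedbagge$ec  c
   17  ge$ecgcbecadcbedbag  g
   18  gge$ecgcbecadcbedba  a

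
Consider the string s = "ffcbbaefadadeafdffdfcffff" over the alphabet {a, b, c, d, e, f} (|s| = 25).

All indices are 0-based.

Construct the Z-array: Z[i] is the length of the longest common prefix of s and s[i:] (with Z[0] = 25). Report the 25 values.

[25, 1, 0, 0, 0, 0, 0, 1, 0, 0, 0, 0, 0, 0, 1, 0, 2, 1, 0, 1, 0, 2, 2, 2, 1]

Z[0]=25
i=1: fresh scan; Z[1]=1 extend→box=[1,2)
i=2: fresh scan; Z[2]=0
i=3: fresh scan; Z[3]=0
i=4: fresh scan; Z[4]=0
i=5: fresh scan; Z[5]=0
i=6: fresh scan; Z[6]=0
i=7: fresh scan; Z[7]=1 extend→box=[7,8)
i=8: fresh scan; Z[8]=0
i=9: fresh scan; Z[9]=0
i=10: fresh scan; Z[10]=0
i=11: fresh scan; Z[11]=0
i=12: fresh scan; Z[12]=0
i=13: fresh scan; Z[13]=0
i=14: fresh scan; Z[14]=1 extend→box=[14,15)
i=15: fresh scan; Z[15]=0
i=16: fresh scan; Z[16]=2 extend→box=[16,18)
i=17: min(r-i=1, Z[1]=1)=1; Z[17]=1
i=18: fresh scan; Z[18]=0
i=19: fresh scan; Z[19]=1 extend→box=[19,20)
i=20: fresh scan; Z[20]=0
i=21: fresh scan; Z[21]=2 extend→box=[21,23)
i=22: min(r-i=1, Z[1]=1)=1; Z[22]=2 extend→box=[22,24)
i=23: min(r-i=1, Z[1]=1)=1; Z[23]=2 extend→box=[23,25)
i=24: min(r-i=1, Z[1]=1)=1; Z[24]=1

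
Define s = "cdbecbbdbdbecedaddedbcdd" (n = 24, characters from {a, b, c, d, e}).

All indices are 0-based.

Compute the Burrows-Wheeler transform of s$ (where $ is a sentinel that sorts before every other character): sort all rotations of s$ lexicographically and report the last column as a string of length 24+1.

rank  rotation                   last
    0  $cdbecbbdbdbecedaddedbcdd  d
    1  addedbcdd$cdbecbbdbdbeced  d
    2  bbdbdbecedaddedbcdd$cdbec  c
    3  bcdd$cdbecbbdbdbecedadded  d
    4  bdbdbecedaddedbcdd$cdbecb  b
    5  bdbecedaddedbcdd$cdbecbbd  d
    6  becbbdbdbecedaddedbcdd$cd  d
    7  becedaddedbcdd$cdbecbbdbd  d
    8  cbbdbdbecedaddedbcdd$cdbe  e
    9  cdbecbbdbdbecedaddedbcdd$  $
   10  cdd$cdbecbbdbdbecedaddedb  b
   11  cedaddedbcdd$cdbecbbdbdbe  e
   12  d$cdbecbbdbdbecedaddedbcd  d
   13  daddedbcdd$cdbecbbdbdbece  e
   14  dbcdd$cdbecbbdbdbecedadde  e
   15  dbdbecedaddedbcdd$cdbecbb  b
   16  dbecbbdbdbecedaddedbcdd$c  c
   17  dbecedaddedbcdd$cdbecbbdb  b
   18  dd$cdbecbbdbdbecedaddedbc  c
   19  ddedbcdd$cdbecbbdbdbeceda  a
   20  dedbcdd$cdbecbbdbdbecedad  d
   21  ecbbdbdbecedaddedbcdd$cdb  b
   22  ecedaddedbcdd$cdbecbbdbdb  b
   23  edaddedbcdd$cdbecbbdbdbec  c
   24  edbcdd$cdbecbbdbdbecedadd  d

ddcdbddde$bedeebcbcadbbcd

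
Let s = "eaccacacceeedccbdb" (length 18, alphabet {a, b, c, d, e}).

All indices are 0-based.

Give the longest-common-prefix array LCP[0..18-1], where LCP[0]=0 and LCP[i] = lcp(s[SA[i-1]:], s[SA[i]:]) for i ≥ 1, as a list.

rank | idx | suffix
   0 |   4 | acacceeedccbdb
   1 |   1 | accacacceeedccbdb
   2 |   6 | acceeedccbdb
   3 |  17 | b
   4 |  15 | bdb
   5 |   3 | cacacceeedccbdb
   6 |   5 | cacceeedccbdb
   7 |  14 | cbdb
   8 |   2 | ccacacceeedccbdb
   9 |  13 | ccbdb
  10 |   7 | cceeedccbdb
  11 |   8 | ceeedccbdb
  12 |  16 | db
  13 |  12 | dccbdb
  14 |   0 | eaccacacceeedccbdb
  15 |  11 | edccbdb
  16 |  10 | eedccbdb
  17 |   9 | eeedccbdb

SA = [4, 1, 6, 17, 15, 3, 5, 14, 2, 13, 7, 8, 16, 12, 0, 11, 10, 9]
i: (SA[i-1],SA[i]) lcp shared
  1: (4,1) 2 'ac'
  2: (1,6) 3 'acc'
  3: (6,17) 0 ''
  4: (17,15) 1 'b'
  5: (15,3) 0 ''
  6: (3,5) 3 'cac'
  7: (5,14) 1 'c'
  8: (14,2) 1 'c'
  9: (2,13) 2 'cc'
  10: (13,7) 2 'cc'
  11: (7,8) 1 'c'
  12: (8,16) 0 ''
  13: (16,12) 1 'd'
  14: (12,0) 0 ''
  15: (0,11) 1 'e'
  16: (11,10) 1 'e'
  17: (10,9) 2 'ee'

[0, 2, 3, 0, 1, 0, 3, 1, 1, 2, 2, 1, 0, 1, 0, 1, 1, 2]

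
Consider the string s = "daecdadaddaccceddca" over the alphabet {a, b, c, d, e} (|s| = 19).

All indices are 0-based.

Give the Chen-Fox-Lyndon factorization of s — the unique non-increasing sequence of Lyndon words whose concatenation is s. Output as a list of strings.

emit factor 1: 'd' (i=0, period=1)
emit factor 2: 'aecd' (i=1, period=4)
emit factor 3: 'adadd' (i=5, period=5)
emit factor 4: 'accceddc' (i=10, period=8)
emit factor 5: 'a' (i=18, period=1)

["d", "aecd", "adadd", "accceddc", "a"]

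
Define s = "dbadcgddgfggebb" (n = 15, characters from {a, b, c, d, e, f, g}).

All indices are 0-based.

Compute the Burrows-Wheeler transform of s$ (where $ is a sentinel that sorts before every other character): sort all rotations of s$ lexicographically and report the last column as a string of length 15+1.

rank  rotation          last
    0  $dbadcgddgfggebb  b
    1  adcgddgfggebb$db  b
    2  b$dbadcgddgfggeb  b
    3  badcgddgfggebb$d  d
    4  bb$dbadcgddgfgge  e
    5  cgddgfggebb$dbad  d
    6  dbadcgddgfggebb$  $
    7  dcgddgfggebb$dba  a
    8  ddgfggebb$dbadcg  g
    9  dgfggebb$dbadcgd  d
   10  ebb$dbadcgddgfgg  g
   11  fggebb$dbadcgddg  g
   12  gddgfggebb$dbadc  c
   13  gebb$dbadcgddgfg  g
   14  gfggebb$dbadcgdd  d
   15  ggebb$dbadcgddgf  f

bbbded$agdggcgdf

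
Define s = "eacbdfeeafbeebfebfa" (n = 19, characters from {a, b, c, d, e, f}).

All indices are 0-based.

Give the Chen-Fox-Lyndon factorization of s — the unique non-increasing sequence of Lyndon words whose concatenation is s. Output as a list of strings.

emit factor 1: 'e' (i=0, period=1)
emit factor 2: 'acbdfeeafbeebfebf' (i=1, period=17)
emit factor 3: 'a' (i=18, period=1)

["e", "acbdfeeafbeebfebf", "a"]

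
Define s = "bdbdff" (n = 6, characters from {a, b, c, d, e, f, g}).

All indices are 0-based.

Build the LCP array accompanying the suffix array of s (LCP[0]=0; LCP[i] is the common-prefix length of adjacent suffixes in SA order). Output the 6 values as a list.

[0, 2, 0, 1, 0, 1]

rank→(start, suffix):
  0 → (0, 'bdbdff')
  1 → (2, 'bdff')
  2 → (1, 'dbdff')
  3 → (3, 'dff')
  4 → (5, 'f')
  5 → (4, 'ff')

SA = [0, 2, 1, 3, 5, 4]
[i] adj suffixes → lcp
  [1] 0/2 → 2 ('bd')
  [2] 2/1 → 0 ('')
  [3] 1/3 → 1 ('d')
  [4] 3/5 → 0 ('')
  [5] 5/4 → 1 ('f')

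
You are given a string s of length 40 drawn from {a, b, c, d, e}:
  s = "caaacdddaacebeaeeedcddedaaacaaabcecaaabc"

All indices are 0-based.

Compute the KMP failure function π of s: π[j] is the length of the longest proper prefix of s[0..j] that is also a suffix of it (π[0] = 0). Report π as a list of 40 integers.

π[0] = 0
j=1 s[j]='a': π[1]=0 (border '')
j=2 s[j]='a': π[2]=0 (border '')
j=3 s[j]='a': π[3]=0 (border '')
j=4 s[j]='c': π[4]=1 (border 'c')
j=5 s[j]='d': k: 1→0; π[5]=0 (border '')
j=6 s[j]='d': π[6]=0 (border '')
j=7 s[j]='d': π[7]=0 (border '')
j=8 s[j]='a': π[8]=0 (border '')
j=9 s[j]='a': π[9]=0 (border '')
j=10 s[j]='c': π[10]=1 (border 'c')
j=11 s[j]='e': k: 1→0; π[11]=0 (border '')
j=12 s[j]='b': π[12]=0 (border '')
j=13 s[j]='e': π[13]=0 (border '')
j=14 s[j]='a': π[14]=0 (border '')
j=15 s[j]='e': π[15]=0 (border '')
j=16 s[j]='e': π[16]=0 (border '')
j=17 s[j]='e': π[17]=0 (border '')
j=18 s[j]='d': π[18]=0 (border '')
j=19 s[j]='c': π[19]=1 (border 'c')
j=20 s[j]='d': k: 1→0; π[20]=0 (border '')
j=21 s[j]='d': π[21]=0 (border '')
j=22 s[j]='e': π[22]=0 (border '')
j=23 s[j]='d': π[23]=0 (border '')
j=24 s[j]='a': π[24]=0 (border '')
j=25 s[j]='a': π[25]=0 (border '')
j=26 s[j]='a': π[26]=0 (border '')
j=27 s[j]='c': π[27]=1 (border 'c')
j=28 s[j]='a': π[28]=2 (border 'ca')
j=29 s[j]='a': π[29]=3 (border 'caa')
j=30 s[j]='a': π[30]=4 (border 'caaa')
j=31 s[j]='b': k: 4→0; π[31]=0 (border '')
j=32 s[j]='c': π[32]=1 (border 'c')
j=33 s[j]='e': k: 1→0; π[33]=0 (border '')
j=34 s[j]='c': π[34]=1 (border 'c')
j=35 s[j]='a': π[35]=2 (border 'ca')
j=36 s[j]='a': π[36]=3 (border 'caa')
j=37 s[j]='a': π[37]=4 (border 'caaa')
j=38 s[j]='b': k: 4→0; π[38]=0 (border '')
j=39 s[j]='c': π[39]=1 (border 'c')

[0, 0, 0, 0, 1, 0, 0, 0, 0, 0, 1, 0, 0, 0, 0, 0, 0, 0, 0, 1, 0, 0, 0, 0, 0, 0, 0, 1, 2, 3, 4, 0, 1, 0, 1, 2, 3, 4, 0, 1]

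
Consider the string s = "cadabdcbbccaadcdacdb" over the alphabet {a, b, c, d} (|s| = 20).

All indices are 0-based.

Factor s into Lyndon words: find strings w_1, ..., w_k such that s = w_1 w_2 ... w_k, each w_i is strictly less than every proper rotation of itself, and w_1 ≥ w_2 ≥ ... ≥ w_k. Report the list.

emit factor 1: 'c' (i=0, period=1)
emit factor 2: 'ad' (i=1, period=2)
emit factor 3: 'abdcbbcc' (i=3, period=8)
emit factor 4: 'aadcdacdb' (i=11, period=9)

["c", "ad", "abdcbbcc", "aadcdacdb"]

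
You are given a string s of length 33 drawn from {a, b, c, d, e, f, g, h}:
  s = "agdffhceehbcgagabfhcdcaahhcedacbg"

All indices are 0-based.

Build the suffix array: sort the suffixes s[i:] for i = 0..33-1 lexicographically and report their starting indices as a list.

[22, 15, 29, 13, 0, 23, 10, 16, 31, 21, 30, 19, 26, 6, 11, 28, 20, 2, 27, 7, 8, 3, 17, 4, 32, 14, 12, 1, 9, 18, 25, 5, 24]

rank→(start, suffix):
  0 → (22, 'aahhcedacbg')
  1 → (15, 'abfhcdcaahhcedacbg')
  2 → (29, 'acbg')
  3 → (13, 'agabfhcdcaahhcedacbg')
  4 → (0, 'agdffhceehbcgagabfhcdcaahhcedacbg')
  5 → (23, 'ahhcedacbg')
  6 → (10, 'bcgagabfhcdcaahhcedacbg')
  7 → (16, 'bfhcdcaahhcedacbg')
  8 → (31, 'bg')
  9 → (21, 'caahhcedacbg')
  10 → (30, 'cbg')
  11 → (19, 'cdcaahhcedacbg')
  12 → (26, 'cedacbg')
  13 → (6, 'ceehbcgagabfhcdcaahhcedacbg')
  14 → (11, 'cgagabfhcdcaahhcedacbg')
  15 → (28, 'dacbg')
  16 → (20, 'dcaahhcedacbg')
  17 → (2, 'dffhceehbcgagabfhcdcaahhcedacbg')
  18 → (27, 'edacbg')
  19 → (7, 'eehbcgagabfhcdcaahhcedacbg')
  20 → (8, 'ehbcgagabfhcdcaahhcedacbg')
  21 → (3, 'ffhceehbcgagabfhcdcaahhcedacbg')
  22 → (17, 'fhcdcaahhcedacbg')
  23 → (4, 'fhceehbcgagabfhcdcaahhcedacbg')
  24 → (32, 'g')
  25 → (14, 'gabfhcdcaahhcedacbg')
  26 → (12, 'gagabfhcdcaahhcedacbg')
  27 → (1, 'gdffhceehbcgagabfhcdcaahhcedacbg')
  28 → (9, 'hbcgagabfhcdcaahhcedacbg')
  29 → (18, 'hcdcaahhcedacbg')
  30 → (25, 'hcedacbg')
  31 → (5, 'hceehbcgagabfhcdcaahhcedacbg')
  32 → (24, 'hhcedacbg')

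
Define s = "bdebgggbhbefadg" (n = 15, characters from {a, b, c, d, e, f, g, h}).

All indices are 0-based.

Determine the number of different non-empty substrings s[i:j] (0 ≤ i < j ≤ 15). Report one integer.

rank→(start, suffix):
  0 → (12, 'adg')
  1 → (0, 'bdebgggbhbefadg')
  2 → (9, 'befadg')
  3 → (3, 'bgggbhbefadg')
  4 → (7, 'bhbefadg')
  5 → (1, 'debgggbhbefadg')
  6 → (13, 'dg')
  7 → (2, 'ebgggbhbefadg')
  8 → (10, 'efadg')
  9 → (11, 'fadg')
  10 → (14, 'g')
  11 → (6, 'gbhbefadg')
  12 → (5, 'ggbhbefadg')
  13 → (4, 'gggbhbefadg')
  14 → (8, 'hbefadg')

SA = [12, 0, 9, 3, 7, 1, 13, 2, 10, 11, 14, 6, 5, 4, 8]
rank  pair      lcp
   1  s[12:],s[0:]  0  ''
   2  s[0:],s[9:]  1  'b'
   3  s[9:],s[3:]  1  'b'
   4  s[3:],s[7:]  1  'b'
   5  s[7:],s[1:]  0  ''
   6  s[1:],s[13:]  1  'd'
   7  s[13:],s[2:]  0  ''
   8  s[2:],s[10:]  1  'e'
   9  s[10:],s[11:]  0  ''
  10  s[11:],s[14:]  0  ''
  11  s[14:],s[6:]  1  'g'
  12  s[6:],s[5:]  1  'g'
  13  s[5:],s[4:]  2  'gg'
  14  s[4:],s[8:]  0  ''

n(n+1)/2 = 15·16/2 = 120
Σ LCP = 0 + 0 + 1 + 1 + 1 + 0 + 1 + 0 + 1 + 0 + 0 + 1 + 1 + 2 + 0 = 9
distinct = 120 − 9 = 111

111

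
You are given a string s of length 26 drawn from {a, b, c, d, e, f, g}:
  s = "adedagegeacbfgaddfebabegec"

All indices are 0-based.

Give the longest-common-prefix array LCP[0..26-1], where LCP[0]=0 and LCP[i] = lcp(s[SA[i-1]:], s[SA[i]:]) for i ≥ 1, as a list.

[0, 1, 1, 2, 1, 0, 1, 1, 0, 1, 0, 1, 1, 1, 0, 1, 1, 1, 1, 3, 0, 1, 0, 1, 2, 2]

sorted suffixes:
  #0 SA[0]=20  'abegec'
  #1 SA[1]=9  'acbfgaddfebabegec'
  #2 SA[2]=14  'addfebabegec'
  #3 SA[3]=0  'adedagegeacbfgaddfebabegec'
  #4 SA[4]=4  'agegeacbfgaddfebabegec'
  #5 SA[5]=19  'babegec'
  #6 SA[6]=21  'begec'
  #7 SA[7]=11  'bfgaddfebabegec'
  #8 SA[8]=25  'c'
  #9 SA[9]=10  'cbfgaddfebabegec'
  #10 SA[10]=3  'dagegeacbfgaddfebabegec'
  #11 SA[11]=15  'ddfebabegec'
  #12 SA[12]=1  'dedagegeacbfgaddfebabegec'
  #13 SA[13]=16  'dfebabegec'
  #14 SA[14]=8  'eacbfgaddfebabegec'
  #15 SA[15]=18  'ebabegec'
  #16 SA[16]=24  'ec'
  #17 SA[17]=2  'edagegeacbfgaddfebabegec'
  #18 SA[18]=6  'egeacbfgaddfebabegec'
  #19 SA[19]=22  'egec'
  #20 SA[20]=17  'febabegec'
  #21 SA[21]=12  'fgaddfebabegec'
  #22 SA[22]=13  'gaddfebabegec'
  #23 SA[23]=7  'geacbfgaddfebabegec'
  #24 SA[24]=23  'gec'
  #25 SA[25]=5  'gegeacbfgaddfebabegec'

SA = [20, 9, 14, 0, 4, 19, 21, 11, 25, 10, 3, 15, 1, 16, 8, 18, 24, 2, 6, 22, 17, 12, 13, 7, 23, 5]
rank  pair      lcp
   1  s[20:],s[9:]  1  'a'
   2  s[9:],s[14:]  1  'a'
   3  s[14:],s[0:]  2  'ad'
   4  s[0:],s[4:]  1  'a'
   5  s[4:],s[19:]  0  ''
   6  s[19:],s[21:]  1  'b'
   7  s[21:],s[11:]  1  'b'
   8  s[11:],s[25:]  0  ''
   9  s[25:],s[10:]  1  'c'
  10  s[10:],s[3:]  0  ''
  11  s[3:],s[15:]  1  'd'
  12  s[15:],s[1:]  1  'd'
  13  s[1:],s[16:]  1  'd'
  14  s[16:],s[8:]  0  ''
  15  s[8:],s[18:]  1  'e'
  16  s[18:],s[24:]  1  'e'
  17  s[24:],s[2:]  1  'e'
  18  s[2:],s[6:]  1  'e'
  19  s[6:],s[22:]  3  'ege'
  20  s[22:],s[17:]  0  ''
  21  s[17:],s[12:]  1  'f'
  22  s[12:],s[13:]  0  ''
  23  s[13:],s[7:]  1  'g'
  24  s[7:],s[23:]  2  'ge'
  25  s[23:],s[5:]  2  'ge'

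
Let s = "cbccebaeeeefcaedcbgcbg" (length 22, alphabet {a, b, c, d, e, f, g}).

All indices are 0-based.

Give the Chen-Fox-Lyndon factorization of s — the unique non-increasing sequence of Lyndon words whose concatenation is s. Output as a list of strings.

emit factor 1: 'c' (i=0, period=1)
emit factor 2: 'bcce' (i=1, period=4)
emit factor 3: 'b' (i=5, period=1)
emit factor 4: 'aeeeefc' (i=6, period=7)
emit factor 5: 'aedcbgcbg' (i=13, period=9)

["c", "bcce", "b", "aeeeefc", "aedcbgcbg"]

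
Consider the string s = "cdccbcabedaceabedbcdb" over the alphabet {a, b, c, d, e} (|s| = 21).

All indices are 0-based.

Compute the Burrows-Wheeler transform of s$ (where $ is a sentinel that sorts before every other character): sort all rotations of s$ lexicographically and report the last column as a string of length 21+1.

bceddcdaabcdb$aececcbb

rank  rotation                last
    0  $cdccbcabedaceabedbcdb  b
    1  abedaceabedbcdb$cdccbc  c
    2  abedbcdb$cdccbcabedace  e
    3  aceabedbcdb$cdccbcabed  d
    4  b$cdccbcabedaceabedbcd  d
    5  bcabedaceabedbcdb$cdcc  c
    6  bcdb$cdccbcabedaceabed  d
    7  bedaceabedbcdb$cdccbca  a
    8  bedbcdb$cdccbcabedacea  a
    9  cabedaceabedbcdb$cdccb  b
   10  cbcabedaceabedbcdb$cdc  c
   11  ccbcabedaceabedbcdb$cd  d
   12  cdb$cdccbcabedaceabedb  b
   13  cdccbcabedaceabedbcdb$  $
   14  ceabedbcdb$cdccbcabeda  a
   15  daceabedbcdb$cdccbcabe  e
   16  db$cdccbcabedaceabedbc  c
   17  dbcdb$cdccbcabedaceabe  e
   18  dccbcabedaceabedbcdb$c  c
   19  eabedbcdb$cdccbcabedac  c
   20  edaceabedbcdb$cdccbcab  b
   21  edbcdb$cdccbcabedaceab  b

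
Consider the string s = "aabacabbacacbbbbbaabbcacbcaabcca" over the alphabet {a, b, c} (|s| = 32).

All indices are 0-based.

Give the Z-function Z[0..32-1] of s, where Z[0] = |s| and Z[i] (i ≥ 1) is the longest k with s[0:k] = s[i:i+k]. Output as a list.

[32, 1, 0, 1, 0, 1, 0, 0, 1, 0, 1, 0, 0, 0, 0, 0, 0, 3, 1, 0, 0, 0, 1, 0, 0, 0, 3, 1, 0, 0, 0, 1]

Z[0]=32
i=1: outside box; Z[1]=1 extend→box=[1,2)
i=2: outside box; Z[2]=0
i=3: outside box; Z[3]=1 extend→box=[3,4)
i=4: outside box; Z[4]=0
i=5: outside box; Z[5]=1 extend→box=[5,6)
i=6: outside box; Z[6]=0
i=7: outside box; Z[7]=0
i=8: outside box; Z[8]=1 extend→box=[8,9)
i=9: outside box; Z[9]=0
i=10: outside box; Z[10]=1 extend→box=[10,11)
i=11: outside box; Z[11]=0
i=12: outside box; Z[12]=0
i=13: outside box; Z[13]=0
i=14: outside box; Z[14]=0
i=15: outside box; Z[15]=0
i=16: outside box; Z[16]=0
i=17: outside box; Z[17]=3 extend→box=[17,20)
i=18: min(r-i=2, Z[1]=1)=1; Z[18]=1
i=19: min(r-i=1, Z[2]=0)=0; Z[19]=0
i=20: outside box; Z[20]=0
i=21: outside box; Z[21]=0
i=22: outside box; Z[22]=1 extend→box=[22,23)
i=23: outside box; Z[23]=0
i=24: outside box; Z[24]=0
i=25: outside box; Z[25]=0
i=26: outside box; Z[26]=3 extend→box=[26,29)
i=27: min(r-i=2, Z[1]=1)=1; Z[27]=1
i=28: min(r-i=1, Z[2]=0)=0; Z[28]=0
i=29: outside box; Z[29]=0
i=30: outside box; Z[30]=0
i=31: outside box; Z[31]=1 extend→box=[31,32)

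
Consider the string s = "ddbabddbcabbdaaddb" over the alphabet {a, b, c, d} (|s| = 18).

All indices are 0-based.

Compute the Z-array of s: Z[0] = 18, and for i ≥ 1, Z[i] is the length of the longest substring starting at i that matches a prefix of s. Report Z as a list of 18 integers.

Z[0]=18
i=1: fresh scan; Z[1]=1 grow→box=[1,2)
i=2: fresh scan; Z[2]=0
i=3: fresh scan; Z[3]=0
i=4: fresh scan; Z[4]=0
i=5: fresh scan; Z[5]=3 grow→box=[5,8)
i=6: min(r-i=2, Z[1]=1)=1; Z[6]=1
i=7: min(r-i=1, Z[2]=0)=0; Z[7]=0
i=8: fresh scan; Z[8]=0
i=9: fresh scan; Z[9]=0
i=10: fresh scan; Z[10]=0
i=11: fresh scan; Z[11]=0
i=12: fresh scan; Z[12]=1 grow→box=[12,13)
i=13: fresh scan; Z[13]=0
i=14: fresh scan; Z[14]=0
i=15: fresh scan; Z[15]=3 grow→box=[15,18)
i=16: min(r-i=2, Z[1]=1)=1; Z[16]=1
i=17: min(r-i=1, Z[2]=0)=0; Z[17]=0

[18, 1, 0, 0, 0, 3, 1, 0, 0, 0, 0, 0, 1, 0, 0, 3, 1, 0]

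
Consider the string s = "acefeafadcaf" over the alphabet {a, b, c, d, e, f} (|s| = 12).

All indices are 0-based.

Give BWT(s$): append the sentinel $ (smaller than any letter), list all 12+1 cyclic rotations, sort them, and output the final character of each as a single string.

f$fcedaafcaae

rank  rotation       last
    0  $acefeafadcaf  f
    1  acefeafadcaf$  $
    2  adcaf$acefeaf  f
    3  af$acefeafadc  c
    4  afadcaf$acefe  e
    5  caf$acefeafad  d
    6  cefeafadcaf$a  a
    7  dcaf$acefeafa  a
    8  eafadcaf$acef  f
    9  efeafadcaf$ac  c
   10  f$acefeafadca  a
   11  fadcaf$acefea  a
   12  feafadcaf$ace  e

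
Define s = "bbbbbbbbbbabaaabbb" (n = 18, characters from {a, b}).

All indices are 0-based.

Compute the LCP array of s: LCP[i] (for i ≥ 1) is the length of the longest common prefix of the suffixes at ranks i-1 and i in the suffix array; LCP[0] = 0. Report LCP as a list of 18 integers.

[0, 2, 1, 2, 0, 1, 2, 1, 2, 2, 3, 3, 4, 5, 6, 7, 8, 9]

rank | idx | suffix
   0 |  12 | aaabbb
   1 |  13 | aabbb
   2 |  10 | abaaabbb
   3 |  14 | abbb
   4 |  17 | b
   5 |  11 | baaabbb
   6 |   9 | babaaabbb
   7 |  16 | bb
   8 |   8 | bbabaaabbb
   9 |  15 | bbb
  10 |   7 | bbbabaaabbb
  11 |   6 | bbbbabaaabbb
  12 |   5 | bbbbbabaaabbb
  13 |   4 | bbbbbbabaaabbb
  14 |   3 | bbbbbbbabaaabbb
  15 |   2 | bbbbbbbbabaaabbb
  16 |   1 | bbbbbbbbbabaaabbb
  17 |   0 | bbbbbbbbbbabaaabbb

SA = [12, 13, 10, 14, 17, 11, 9, 16, 8, 15, 7, 6, 5, 4, 3, 2, 1, 0]
i: (SA[i-1],SA[i]) lcp shared
  1: (12,13) 2 'aa'
  2: (13,10) 1 'a'
  3: (10,14) 2 'ab'
  4: (14,17) 0 ''
  5: (17,11) 1 'b'
  6: (11,9) 2 'ba'
  7: (9,16) 1 'b'
  8: (16,8) 2 'bb'
  9: (8,15) 2 'bb'
  10: (15,7) 3 'bbb'
  11: (7,6) 3 'bbb'
  12: (6,5) 4 'bbbb'
  13: (5,4) 5 'bbbbb'
  14: (4,3) 6 'bbbbbb'
  15: (3,2) 7 'bbbbbbb'
  16: (2,1) 8 'bbbbbbbb'
  17: (1,0) 9 'bbbbbbbbb'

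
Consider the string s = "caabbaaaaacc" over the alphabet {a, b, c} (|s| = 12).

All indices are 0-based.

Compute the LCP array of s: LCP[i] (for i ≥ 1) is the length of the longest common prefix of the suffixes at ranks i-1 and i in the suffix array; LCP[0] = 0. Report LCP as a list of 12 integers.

[0, 4, 3, 2, 2, 1, 1, 0, 1, 0, 1, 1]

rank→(start, suffix):
  0 → (5, 'aaaaacc')
  1 → (6, 'aaaacc')
  2 → (7, 'aaacc')
  3 → (1, 'aabbaaaaacc')
  4 → (8, 'aacc')
  5 → (2, 'abbaaaaacc')
  6 → (9, 'acc')
  7 → (4, 'baaaaacc')
  8 → (3, 'bbaaaaacc')
  9 → (11, 'c')
  10 → (0, 'caabbaaaaacc')
  11 → (10, 'cc')

SA = [5, 6, 7, 1, 8, 2, 9, 4, 3, 11, 0, 10]
rank  pair      lcp
   1  s[5:],s[6:]  4  'aaaa'
   2  s[6:],s[7:]  3  'aaa'
   3  s[7:],s[1:]  2  'aa'
   4  s[1:],s[8:]  2  'aa'
   5  s[8:],s[2:]  1  'a'
   6  s[2:],s[9:]  1  'a'
   7  s[9:],s[4:]  0  ''
   8  s[4:],s[3:]  1  'b'
   9  s[3:],s[11:]  0  ''
  10  s[11:],s[0:]  1  'c'
  11  s[0:],s[10:]  1  'c'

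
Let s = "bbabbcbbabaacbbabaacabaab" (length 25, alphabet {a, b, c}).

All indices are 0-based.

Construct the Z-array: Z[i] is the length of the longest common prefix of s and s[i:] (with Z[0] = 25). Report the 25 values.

Z[0]=25
i=1: i≥r, start 0; Z[1]=1 extend→box=[1,2)
i=2: i≥r, start 0; Z[2]=0
i=3: i≥r, start 0; Z[3]=2 extend→box=[3,5)
i=4: min(r-i=1, Z[1]=1)=1; Z[4]=1
i=5: i≥r, start 0; Z[5]=0
i=6: i≥r, start 0; Z[6]=4 extend→box=[6,10)
i=7: min(r-i=3, Z[1]=1)=1; Z[7]=1
i=8: min(r-i=2, Z[2]=0)=0; Z[8]=0
i=9: min(r-i=1, Z[3]=2)=1; Z[9]=1
i=10: i≥r, start 0; Z[10]=0
i=11: i≥r, start 0; Z[11]=0
i=12: i≥r, start 0; Z[12]=0
i=13: i≥r, start 0; Z[13]=4 extend→box=[13,17)
i=14: min(r-i=3, Z[1]=1)=1; Z[14]=1
i=15: min(r-i=2, Z[2]=0)=0; Z[15]=0
i=16: min(r-i=1, Z[3]=2)=1; Z[16]=1
i=17: i≥r, start 0; Z[17]=0
i=18: i≥r, start 0; Z[18]=0
i=19: i≥r, start 0; Z[19]=0
i=20: i≥r, start 0; Z[20]=0
i=21: i≥r, start 0; Z[21]=1 extend→box=[21,22)
i=22: i≥r, start 0; Z[22]=0
i=23: i≥r, start 0; Z[23]=0
i=24: i≥r, start 0; Z[24]=1 extend→box=[24,25)

[25, 1, 0, 2, 1, 0, 4, 1, 0, 1, 0, 0, 0, 4, 1, 0, 1, 0, 0, 0, 0, 1, 0, 0, 1]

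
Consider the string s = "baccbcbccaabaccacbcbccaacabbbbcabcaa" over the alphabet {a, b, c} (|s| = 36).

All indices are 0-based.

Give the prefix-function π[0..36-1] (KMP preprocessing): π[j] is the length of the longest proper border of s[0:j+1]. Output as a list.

[0, 0, 0, 0, 1, 0, 1, 0, 0, 0, 0, 1, 2, 3, 4, 0, 0, 1, 0, 1, 0, 0, 0, 0, 0, 0, 1, 1, 1, 1, 0, 0, 1, 0, 0, 0]

π[0] = 0
j=1 s[j]='a': π[1]=0 (border '')
j=2 s[j]='c': π[2]=0 (border '')
j=3 s[j]='c': π[3]=0 (border '')
j=4 s[j]='b': π[4]=1 (border 'b')
j=5 s[j]='c': k: 1→0; π[5]=0 (border '')
j=6 s[j]='b': π[6]=1 (border 'b')
j=7 s[j]='c': k: 1→0; π[7]=0 (border '')
j=8 s[j]='c': π[8]=0 (border '')
j=9 s[j]='a': π[9]=0 (border '')
j=10 s[j]='a': π[10]=0 (border '')
j=11 s[j]='b': π[11]=1 (border 'b')
j=12 s[j]='a': π[12]=2 (border 'ba')
j=13 s[j]='c': π[13]=3 (border 'bac')
j=14 s[j]='c': π[14]=4 (border 'bacc')
j=15 s[j]='a': k: 4→0; π[15]=0 (border '')
j=16 s[j]='c': π[16]=0 (border '')
j=17 s[j]='b': π[17]=1 (border 'b')
j=18 s[j]='c': k: 1→0; π[18]=0 (border '')
j=19 s[j]='b': π[19]=1 (border 'b')
j=20 s[j]='c': k: 1→0; π[20]=0 (border '')
j=21 s[j]='c': π[21]=0 (border '')
j=22 s[j]='a': π[22]=0 (border '')
j=23 s[j]='a': π[23]=0 (border '')
j=24 s[j]='c': π[24]=0 (border '')
j=25 s[j]='a': π[25]=0 (border '')
j=26 s[j]='b': π[26]=1 (border 'b')
j=27 s[j]='b': k: 1→0; π[27]=1 (border 'b')
j=28 s[j]='b': k: 1→0; π[28]=1 (border 'b')
j=29 s[j]='b': k: 1→0; π[29]=1 (border 'b')
j=30 s[j]='c': k: 1→0; π[30]=0 (border '')
j=31 s[j]='a': π[31]=0 (border '')
j=32 s[j]='b': π[32]=1 (border 'b')
j=33 s[j]='c': k: 1→0; π[33]=0 (border '')
j=34 s[j]='a': π[34]=0 (border '')
j=35 s[j]='a': π[35]=0 (border '')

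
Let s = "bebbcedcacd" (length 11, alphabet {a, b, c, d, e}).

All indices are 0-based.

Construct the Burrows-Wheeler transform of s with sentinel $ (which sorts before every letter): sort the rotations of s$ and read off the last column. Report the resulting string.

rank  rotation      last
    0  $bebbcedcacd  d
    1  acd$bebbcedc  c
    2  bbcedcacd$be  e
    3  bcedcacd$beb  b
    4  bebbcedcacd$  $
    5  cacd$bebbced  d
    6  cd$bebbcedca  a
    7  cedcacd$bebb  b
    8  d$bebbcedcac  c
    9  dcacd$bebbce  e
   10  ebbcedcacd$b  b
   11  edcacd$bebbc  c

dceb$dabcebc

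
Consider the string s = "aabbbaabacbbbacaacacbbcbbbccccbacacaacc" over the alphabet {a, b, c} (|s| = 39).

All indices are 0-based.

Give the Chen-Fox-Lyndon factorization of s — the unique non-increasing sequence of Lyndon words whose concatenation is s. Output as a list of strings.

emit factor 1: 'aabbb' (i=0, period=5)
emit factor 2: 'aabacbbbacaacacbbcbbbccccbacacaacc' (i=5, period=34)

["aabbb", "aabacbbbacaacacbbcbbbccccbacacaacc"]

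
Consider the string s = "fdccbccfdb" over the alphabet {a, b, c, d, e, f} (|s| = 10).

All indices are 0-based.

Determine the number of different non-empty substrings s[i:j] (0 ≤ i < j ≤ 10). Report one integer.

rank | idx | suffix
   0 |   9 | b
   1 |   4 | bccfdb
   2 |   3 | cbccfdb
   3 |   2 | ccbccfdb
   4 |   5 | ccfdb
   5 |   6 | cfdb
   6 |   8 | db
   7 |   1 | dccbccfdb
   8 |   7 | fdb
   9 |   0 | fdccbccfdb

SA = [9, 4, 3, 2, 5, 6, 8, 1, 7, 0]
i: (SA[i-1],SA[i]) lcp shared
  1: (9,4) 1 'b'
  2: (4,3) 0 ''
  3: (3,2) 1 'c'
  4: (2,5) 2 'cc'
  5: (5,6) 1 'c'
  6: (6,8) 0 ''
  7: (8,1) 1 'd'
  8: (1,7) 0 ''
  9: (7,0) 2 'fd'

n(n+1)/2 = 10·11/2 = 55
Σ LCP = 0 + 1 + 0 + 1 + 2 + 1 + 0 + 1 + 0 + 2 = 8
distinct = 55 − 8 = 47

47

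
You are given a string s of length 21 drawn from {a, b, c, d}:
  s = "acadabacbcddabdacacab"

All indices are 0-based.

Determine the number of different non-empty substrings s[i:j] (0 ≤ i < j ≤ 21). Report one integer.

rank | idx | suffix
   0 |  19 | ab
   1 |   4 | abacbcddabdacacab
   2 |  12 | abdacacab
   3 |  17 | acab
   4 |  15 | acacab
   5 |   0 | acadabacbcddabdacacab
   6 |   6 | acbcddabdacacab
   7 |   2 | adabacbcddabdacacab
   8 |  20 | b
   9 |   5 | bacbcddabdacacab
  10 |   8 | bcddabdacacab
  11 |  13 | bdacacab
  12 |  18 | cab
  13 |  16 | cacab
  14 |   1 | cadabacbcddabdacacab
  15 |   7 | cbcddabdacacab
  16 |   9 | cddabdacacab
  17 |   3 | dabacbcddabdacacab
  18 |  11 | dabdacacab
  19 |  14 | dacacab
  20 |  10 | ddabdacacab

SA = [19, 4, 12, 17, 15, 0, 6, 2, 20, 5, 8, 13, 18, 16, 1, 7, 9, 3, 11, 14, 10]
rank  pair      lcp
   1  s[19:],s[4:]  2  'ab'
   2  s[4:],s[12:]  2  'ab'
   3  s[12:],s[17:]  1  'a'
   4  s[17:],s[15:]  3  'aca'
   5  s[15:],s[0:]  3  'aca'
   6  s[0:],s[6:]  2  'ac'
   7  s[6:],s[2:]  1  'a'
   8  s[2:],s[20:]  0  ''
   9  s[20:],s[5:]  1  'b'
  10  s[5:],s[8:]  1  'b'
  11  s[8:],s[13:]  1  'b'
  12  s[13:],s[18:]  0  ''
  13  s[18:],s[16:]  2  'ca'
  14  s[16:],s[1:]  2  'ca'
  15  s[1:],s[7:]  1  'c'
  16  s[7:],s[9:]  1  'c'
  17  s[9:],s[3:]  0  ''
  18  s[3:],s[11:]  3  'dab'
  19  s[11:],s[14:]  2  'da'
  20  s[14:],s[10:]  1  'd'

n(n+1)/2 = 21·22/2 = 231
Σ LCP = 0 + 2 + 2 + 1 + 3 + 3 + 2 + 1 + 0 + 1 + 1 + 1 + 0 + 2 + 2 + 1 + 1 + 0 + 3 + 2 + 1 = 29
distinct = 231 − 29 = 202

202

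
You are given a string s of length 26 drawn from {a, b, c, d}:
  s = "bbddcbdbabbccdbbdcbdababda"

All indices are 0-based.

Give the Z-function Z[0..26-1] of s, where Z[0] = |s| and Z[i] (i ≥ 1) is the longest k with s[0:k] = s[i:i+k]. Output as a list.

[26, 1, 0, 0, 0, 1, 0, 1, 0, 2, 1, 0, 0, 0, 3, 1, 0, 0, 1, 0, 0, 1, 0, 1, 0, 0]

Z[0]=26
i=1: fresh scan; Z[1]=1 scan→box=[1,2)
i=2: fresh scan; Z[2]=0
i=3: fresh scan; Z[3]=0
i=4: fresh scan; Z[4]=0
i=5: fresh scan; Z[5]=1 scan→box=[5,6)
i=6: fresh scan; Z[6]=0
i=7: fresh scan; Z[7]=1 scan→box=[7,8)
i=8: fresh scan; Z[8]=0
i=9: fresh scan; Z[9]=2 scan→box=[9,11)
i=10: min(r-i=1, Z[1]=1)=1; Z[10]=1
i=11: fresh scan; Z[11]=0
i=12: fresh scan; Z[12]=0
i=13: fresh scan; Z[13]=0
i=14: fresh scan; Z[14]=3 scan→box=[14,17)
i=15: min(r-i=2, Z[1]=1)=1; Z[15]=1
i=16: min(r-i=1, Z[2]=0)=0; Z[16]=0
i=17: fresh scan; Z[17]=0
i=18: fresh scan; Z[18]=1 scan→box=[18,19)
i=19: fresh scan; Z[19]=0
i=20: fresh scan; Z[20]=0
i=21: fresh scan; Z[21]=1 scan→box=[21,22)
i=22: fresh scan; Z[22]=0
i=23: fresh scan; Z[23]=1 scan→box=[23,24)
i=24: fresh scan; Z[24]=0
i=25: fresh scan; Z[25]=0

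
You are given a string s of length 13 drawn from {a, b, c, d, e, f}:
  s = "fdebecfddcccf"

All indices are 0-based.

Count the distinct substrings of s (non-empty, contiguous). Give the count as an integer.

sorted suffixes:
  #0 SA[0]=3  'becfddcccf'
  #1 SA[1]=9  'cccf'
  #2 SA[2]=10  'ccf'
  #3 SA[3]=11  'cf'
  #4 SA[4]=5  'cfddcccf'
  #5 SA[5]=8  'dcccf'
  #6 SA[6]=7  'ddcccf'
  #7 SA[7]=1  'debecfddcccf'
  #8 SA[8]=2  'ebecfddcccf'
  #9 SA[9]=4  'ecfddcccf'
  #10 SA[10]=12  'f'
  #11 SA[11]=6  'fddcccf'
  #12 SA[12]=0  'fdebecfddcccf'

SA = [3, 9, 10, 11, 5, 8, 7, 1, 2, 4, 12, 6, 0]
rank  pair      lcp
   1  s[3:],s[9:]  0  ''
   2  s[9:],s[10:]  2  'cc'
   3  s[10:],s[11:]  1  'c'
   4  s[11:],s[5:]  2  'cf'
   5  s[5:],s[8:]  0  ''
   6  s[8:],s[7:]  1  'd'
   7  s[7:],s[1:]  1  'd'
   8  s[1:],s[2:]  0  ''
   9  s[2:],s[4:]  1  'e'
  10  s[4:],s[12:]  0  ''
  11  s[12:],s[6:]  1  'f'
  12  s[6:],s[0:]  2  'fd'

n(n+1)/2 = 13·14/2 = 91
Σ LCP = 0 + 0 + 2 + 1 + 2 + 0 + 1 + 1 + 0 + 1 + 0 + 1 + 2 = 11
distinct = 91 − 11 = 80

80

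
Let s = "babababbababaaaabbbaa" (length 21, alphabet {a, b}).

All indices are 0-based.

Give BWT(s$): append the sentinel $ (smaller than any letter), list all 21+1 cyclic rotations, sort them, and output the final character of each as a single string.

aabbaabbbbbabaab$aabaa

rank  rotation                last
    0  $babababbababaaaabbbaa  a
    1  a$babababbababaaaabbba  a
    2  aa$babababbababaaaabbb  b
    3  aaaabbbaa$babababbabab  b
    4  aaabbbaa$babababbababa  a
    5  aabbbaa$babababbababaa  a
    6  abaaaabbbaa$babababbab  b
    7  ababaaaabbbaa$babababb  b
    8  abababbababaaaabbbaa$b  b
    9  ababbababaaaabbbaa$bab  b
   10  abbababaaaabbbaa$babab  b
   11  abbbaa$babababbababaaa  a
   12  baa$babababbababaaaabb  b
   13  baaaabbbaa$babababbaba  a
   14  babaaaabbbaa$babababba  a
   15  bababaaaabbbaa$bababab  b
   16  babababbababaaaabbbaa$  $
   17  bababbababaaaabbbaa$ba  a
   18  babbababaaaabbbaa$baba  a
   19  bbaa$babababbababaaaab  b
   20  bbababaaaabbbaa$bababa  a
   21  bbbaa$babababbababaaaa  a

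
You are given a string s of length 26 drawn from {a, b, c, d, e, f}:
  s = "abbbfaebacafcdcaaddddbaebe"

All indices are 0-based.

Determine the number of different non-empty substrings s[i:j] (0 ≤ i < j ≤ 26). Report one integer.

322

sorted suffixes:
  #0 SA[0]=15  'aaddddbaebe'
  #1 SA[1]=0  'abbbfaebacafcdcaaddddbaebe'
  #2 SA[2]=8  'acafcdcaaddddbaebe'
  #3 SA[3]=16  'addddbaebe'
  #4 SA[4]=5  'aebacafcdcaaddddbaebe'
  #5 SA[5]=22  'aebe'
  #6 SA[6]=10  'afcdcaaddddbaebe'
  #7 SA[7]=7  'bacafcdcaaddddbaebe'
  #8 SA[8]=21  'baebe'
  #9 SA[9]=1  'bbbfaebacafcdcaaddddbaebe'
  #10 SA[10]=2  'bbfaebacafcdcaaddddbaebe'
  #11 SA[11]=24  'be'
  #12 SA[12]=3  'bfaebacafcdcaaddddbaebe'
  #13 SA[13]=14  'caaddddbaebe'
  #14 SA[14]=9  'cafcdcaaddddbaebe'
  #15 SA[15]=12  'cdcaaddddbaebe'
  #16 SA[16]=20  'dbaebe'
  #17 SA[17]=13  'dcaaddddbaebe'
  #18 SA[18]=19  'ddbaebe'
  #19 SA[19]=18  'dddbaebe'
  #20 SA[20]=17  'ddddbaebe'
  #21 SA[21]=25  'e'
  #22 SA[22]=6  'ebacafcdcaaddddbaebe'
  #23 SA[23]=23  'ebe'
  #24 SA[24]=4  'faebacafcdcaaddddbaebe'
  #25 SA[25]=11  'fcdcaaddddbaebe'

SA = [15, 0, 8, 16, 5, 22, 10, 7, 21, 1, 2, 24, 3, 14, 9, 12, 20, 13, 19, 18, 17, 25, 6, 23, 4, 11]
rank  pair      lcp
   1  s[15:],s[0:]  1  'a'
   2  s[0:],s[8:]  1  'a'
   3  s[8:],s[16:]  1  'a'
   4  s[16:],s[5:]  1  'a'
   5  s[5:],s[22:]  3  'aeb'
   6  s[22:],s[10:]  1  'a'
   7  s[10:],s[7:]  0  ''
   8  s[7:],s[21:]  2  'ba'
   9  s[21:],s[1:]  1  'b'
  10  s[1:],s[2:]  2  'bb'
  11  s[2:],s[24:]  1  'b'
  12  s[24:],s[3:]  1  'b'
  13  s[3:],s[14:]  0  ''
  14  s[14:],s[9:]  2  'ca'
  15  s[9:],s[12:]  1  'c'
  16  s[12:],s[20:]  0  ''
  17  s[20:],s[13:]  1  'd'
  18  s[13:],s[19:]  1  'd'
  19  s[19:],s[18:]  2  'dd'
  20  s[18:],s[17:]  3  'ddd'
  21  s[17:],s[25:]  0  ''
  22  s[25:],s[6:]  1  'e'
  23  s[6:],s[23:]  2  'eb'
  24  s[23:],s[4:]  0  ''
  25  s[4:],s[11:]  1  'f'

n(n+1)/2 = 26·27/2 = 351
Σ LCP = 0 + 1 + 1 + 1 + 1 + 3 + 1 + 0 + 2 + 1 + 2 + 1 + 1 + 0 + 2 + 1 + 0 + 1 + 1 + 2 + 3 + 0 + 1 + 2 + 0 + 1 = 29
distinct = 351 − 29 = 322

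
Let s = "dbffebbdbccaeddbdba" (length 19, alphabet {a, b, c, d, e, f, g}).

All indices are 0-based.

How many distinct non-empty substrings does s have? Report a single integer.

rank | idx | suffix
   0 |  18 | a
   1 |  11 | aeddbdba
   2 |  17 | ba
   3 |   5 | bbdbccaeddbdba
   4 |   8 | bccaeddbdba
   5 |  15 | bdba
   6 |   6 | bdbccaeddbdba
   7 |   1 | bffebbdbccaeddbdba
   8 |  10 | caeddbdba
   9 |   9 | ccaeddbdba
  10 |  16 | dba
  11 |   7 | dbccaeddbdba
  12 |  14 | dbdba
  13 |   0 | dbffebbdbccaeddbdba
  14 |  13 | ddbdba
  15 |   4 | ebbdbccaeddbdba
  16 |  12 | eddbdba
  17 |   3 | febbdbccaeddbdba
  18 |   2 | ffebbdbccaeddbdba

SA = [18, 11, 17, 5, 8, 15, 6, 1, 10, 9, 16, 7, 14, 0, 13, 4, 12, 3, 2]
rank  pair      lcp
   1  s[18:],s[11:]  1  'a'
   2  s[11:],s[17:]  0  ''
   3  s[17:],s[5:]  1  'b'
   4  s[5:],s[8:]  1  'b'
   5  s[8:],s[15:]  1  'b'
   6  s[15:],s[6:]  3  'bdb'
   7  s[6:],s[1:]  1  'b'
   8  s[1:],s[10:]  0  ''
   9  s[10:],s[9:]  1  'c'
  10  s[9:],s[16:]  0  ''
  11  s[16:],s[7:]  2  'db'
  12  s[7:],s[14:]  2  'db'
  13  s[14:],s[0:]  2  'db'
  14  s[0:],s[13:]  1  'd'
  15  s[13:],s[4:]  0  ''
  16  s[4:],s[12:]  1  'e'
  17  s[12:],s[3:]  0  ''
  18  s[3:],s[2:]  1  'f'

n(n+1)/2 = 19·20/2 = 190
Σ LCP = 0 + 1 + 0 + 1 + 1 + 1 + 3 + 1 + 0 + 1 + 0 + 2 + 2 + 2 + 1 + 0 + 1 + 0 + 1 = 18
distinct = 190 − 18 = 172

172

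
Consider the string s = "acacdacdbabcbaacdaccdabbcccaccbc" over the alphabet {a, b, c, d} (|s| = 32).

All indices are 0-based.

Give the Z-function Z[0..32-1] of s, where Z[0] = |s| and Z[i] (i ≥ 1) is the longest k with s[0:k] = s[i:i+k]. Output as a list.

[32, 0, 2, 0, 0, 2, 0, 0, 0, 1, 0, 0, 0, 1, 2, 0, 0, 2, 0, 0, 0, 1, 0, 0, 0, 0, 0, 2, 0, 0, 0, 0]

Z[0]=32
i=1: outside box; Z[1]=0
i=2: outside box; Z[2]=2 extend→box=[2,4)
i=3: min(r-i=1, Z[1]=0)=0; Z[3]=0
i=4: outside box; Z[4]=0
i=5: outside box; Z[5]=2 extend→box=[5,7)
i=6: min(r-i=1, Z[1]=0)=0; Z[6]=0
i=7: outside box; Z[7]=0
i=8: outside box; Z[8]=0
i=9: outside box; Z[9]=1 extend→box=[9,10)
i=10: outside box; Z[10]=0
i=11: outside box; Z[11]=0
i=12: outside box; Z[12]=0
i=13: outside box; Z[13]=1 extend→box=[13,14)
i=14: outside box; Z[14]=2 extend→box=[14,16)
i=15: min(r-i=1, Z[1]=0)=0; Z[15]=0
i=16: outside box; Z[16]=0
i=17: outside box; Z[17]=2 extend→box=[17,19)
i=18: min(r-i=1, Z[1]=0)=0; Z[18]=0
i=19: outside box; Z[19]=0
i=20: outside box; Z[20]=0
i=21: outside box; Z[21]=1 extend→box=[21,22)
i=22: outside box; Z[22]=0
i=23: outside box; Z[23]=0
i=24: outside box; Z[24]=0
i=25: outside box; Z[25]=0
i=26: outside box; Z[26]=0
i=27: outside box; Z[27]=2 extend→box=[27,29)
i=28: min(r-i=1, Z[1]=0)=0; Z[28]=0
i=29: outside box; Z[29]=0
i=30: outside box; Z[30]=0
i=31: outside box; Z[31]=0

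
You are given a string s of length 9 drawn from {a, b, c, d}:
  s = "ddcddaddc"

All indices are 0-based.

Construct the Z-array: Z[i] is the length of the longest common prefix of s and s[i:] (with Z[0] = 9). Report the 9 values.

[9, 1, 0, 2, 1, 0, 3, 1, 0]

Z[0]=9
i=1: i≥r, start 0; Z[1]=1 grow→box=[1,2)
i=2: i≥r, start 0; Z[2]=0
i=3: i≥r, start 0; Z[3]=2 grow→box=[3,5)
i=4: min(r-i=1, Z[1]=1)=1; Z[4]=1
i=5: i≥r, start 0; Z[5]=0
i=6: i≥r, start 0; Z[6]=3 grow→box=[6,9)
i=7: min(r-i=2, Z[1]=1)=1; Z[7]=1
i=8: min(r-i=1, Z[2]=0)=0; Z[8]=0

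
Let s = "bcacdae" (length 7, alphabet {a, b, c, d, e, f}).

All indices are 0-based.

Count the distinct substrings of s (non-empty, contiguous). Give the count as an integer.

sorted suffixes:
  #0 SA[0]=2  'acdae'
  #1 SA[1]=5  'ae'
  #2 SA[2]=0  'bcacdae'
  #3 SA[3]=1  'cacdae'
  #4 SA[4]=3  'cdae'
  #5 SA[5]=4  'dae'
  #6 SA[6]=6  'e'

SA = [2, 5, 0, 1, 3, 4, 6]
i: (SA[i-1],SA[i]) lcp shared
  1: (2,5) 1 'a'
  2: (5,0) 0 ''
  3: (0,1) 0 ''
  4: (1,3) 1 'c'
  5: (3,4) 0 ''
  6: (4,6) 0 ''

n(n+1)/2 = 7·8/2 = 28
Σ LCP = 0 + 1 + 0 + 0 + 1 + 0 + 0 = 2
distinct = 28 − 2 = 26

26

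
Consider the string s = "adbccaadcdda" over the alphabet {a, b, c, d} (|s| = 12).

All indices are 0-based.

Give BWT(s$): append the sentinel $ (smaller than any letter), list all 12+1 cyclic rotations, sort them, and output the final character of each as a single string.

adc$adcbddaac

rank  rotation       last
    0  $adbccaadcdda  a
    1  a$adbccaadcdd  d
    2  aadcdda$adbcc  c
    3  adbccaadcdda$  $
    4  adcdda$adbcca  a
    5  bccaadcdda$ad  d
    6  caadcdda$adbc  c
    7  ccaadcdda$adb  b
    8  cdda$adbccaad  d
    9  da$adbccaadcd  d
   10  dbccaadcdda$a  a
   11  dcdda$adbccaa  a
   12  dda$adbccaadc  c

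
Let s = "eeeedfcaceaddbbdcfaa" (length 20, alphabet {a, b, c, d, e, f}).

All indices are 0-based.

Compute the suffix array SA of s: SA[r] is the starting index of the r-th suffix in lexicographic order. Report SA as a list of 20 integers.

rank→(start, suffix):
  0 → (19, 'a')
  1 → (18, 'aa')
  2 → (7, 'aceaddbbdcfaa')
  3 → (10, 'addbbdcfaa')
  4 → (13, 'bbdcfaa')
  5 → (14, 'bdcfaa')
  6 → (6, 'caceaddbbdcfaa')
  7 → (8, 'ceaddbbdcfaa')
  8 → (16, 'cfaa')
  9 → (12, 'dbbdcfaa')
  10 → (15, 'dcfaa')
  11 → (11, 'ddbbdcfaa')
  12 → (4, 'dfcaceaddbbdcfaa')
  13 → (9, 'eaddbbdcfaa')
  14 → (3, 'edfcaceaddbbdcfaa')
  15 → (2, 'eedfcaceaddbbdcfaa')
  16 → (1, 'eeedfcaceaddbbdcfaa')
  17 → (0, 'eeeedfcaceaddbbdcfaa')
  18 → (17, 'faa')
  19 → (5, 'fcaceaddbbdcfaa')

[19, 18, 7, 10, 13, 14, 6, 8, 16, 12, 15, 11, 4, 9, 3, 2, 1, 0, 17, 5]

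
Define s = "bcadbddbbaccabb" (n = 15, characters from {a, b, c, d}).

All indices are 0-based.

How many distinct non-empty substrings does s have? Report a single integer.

106

rank→(start, suffix):
  0 → (12, 'abb')
  1 → (9, 'accabb')
  2 → (2, 'adbddbbaccabb')
  3 → (14, 'b')
  4 → (8, 'baccabb')
  5 → (13, 'bb')
  6 → (7, 'bbaccabb')
  7 → (0, 'bcadbddbbaccabb')
  8 → (4, 'bddbbaccabb')
  9 → (11, 'cabb')
  10 → (1, 'cadbddbbaccabb')
  11 → (10, 'ccabb')
  12 → (6, 'dbbaccabb')
  13 → (3, 'dbddbbaccabb')
  14 → (5, 'ddbbaccabb')

SA = [12, 9, 2, 14, 8, 13, 7, 0, 4, 11, 1, 10, 6, 3, 5]
[i] adj suffixes → lcp
  [1] 12/9 → 1 ('a')
  [2] 9/2 → 1 ('a')
  [3] 2/14 → 0 ('')
  [4] 14/8 → 1 ('b')
  [5] 8/13 → 1 ('b')
  [6] 13/7 → 2 ('bb')
  [7] 7/0 → 1 ('b')
  [8] 0/4 → 1 ('b')
  [9] 4/11 → 0 ('')
  [10] 11/1 → 2 ('ca')
  [11] 1/10 → 1 ('c')
  [12] 10/6 → 0 ('')
  [13] 6/3 → 2 ('db')
  [14] 3/5 → 1 ('d')

n(n+1)/2 = 15·16/2 = 120
Σ LCP = 0 + 1 + 1 + 0 + 1 + 1 + 2 + 1 + 1 + 0 + 2 + 1 + 0 + 2 + 1 = 14
distinct = 120 − 14 = 106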